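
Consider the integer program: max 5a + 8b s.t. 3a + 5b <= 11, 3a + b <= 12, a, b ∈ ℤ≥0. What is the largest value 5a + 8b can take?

18

(a,b)=(2,1): 3·2+5·1=11≤11, 3·2+1·1=7≤12, objective 18.
(a,b)=(3,0): 3·3+5·0=9≤11, 3·3+1·0=9≤12, objective 15.
(a,b)=(1,1): 3·1+5·1=8≤11, 3·1+1·1=4≤12, objective 13.
No feasible integer point exceeds 18.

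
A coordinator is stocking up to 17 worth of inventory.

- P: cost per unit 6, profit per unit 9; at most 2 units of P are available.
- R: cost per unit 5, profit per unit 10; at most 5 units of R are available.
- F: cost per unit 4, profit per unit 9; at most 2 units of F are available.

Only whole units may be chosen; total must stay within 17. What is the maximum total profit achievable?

30

2×R and 1×F: cost 14 ≤ 17, profit 2·10 + 1·9 = 29.
3×R: cost 15 ≤ 17, profit 3·10 = 30.
Best is 30.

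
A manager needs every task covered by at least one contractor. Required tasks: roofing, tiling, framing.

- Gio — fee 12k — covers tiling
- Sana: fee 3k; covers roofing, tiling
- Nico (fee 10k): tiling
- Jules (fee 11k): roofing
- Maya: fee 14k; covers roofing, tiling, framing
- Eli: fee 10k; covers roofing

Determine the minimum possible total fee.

Maya alone covers roofing, tiling, framing — every task.
Total fee: 14.

14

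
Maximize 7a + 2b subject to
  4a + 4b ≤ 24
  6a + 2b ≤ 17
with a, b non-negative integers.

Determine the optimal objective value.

The continuous relaxation peaks at (2.83, 0) with value 19.83; rounding to a feasible lattice point costs some objective.
(a,b)=(2,2): 4·2+4·2=16≤24, 6·2+2·2=16≤17, objective 18.
(a,b)=(2,1): 4·2+4·1=12≤24, 6·2+2·1=14≤17, objective 16.
The best lattice point is (2,2), giving 18.

18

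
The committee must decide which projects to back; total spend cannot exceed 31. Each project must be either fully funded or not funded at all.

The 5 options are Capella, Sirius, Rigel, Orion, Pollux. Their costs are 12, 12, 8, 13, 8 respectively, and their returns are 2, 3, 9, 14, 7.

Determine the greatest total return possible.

This is an integer program with binary decision variables.
Rigel + Orion: cost 8 + 13 = 21 ≤ 31, return 9 + 14 = 23.
Orion + Pollux: cost 13 + 8 = 21 ≤ 31, return 14 + 7 = 21.
Rigel + Orion + Pollux: cost 8 + 13 + 8 = 29 ≤ 31, return 9 + 14 + 7 = 30.
Best is Rigel, Orion, and Pollux with total return 30.

30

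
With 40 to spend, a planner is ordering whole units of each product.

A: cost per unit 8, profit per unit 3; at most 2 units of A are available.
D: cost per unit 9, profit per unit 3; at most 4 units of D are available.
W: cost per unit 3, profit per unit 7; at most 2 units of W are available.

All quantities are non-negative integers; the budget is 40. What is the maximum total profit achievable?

26

2×A, 2×D, and 2×W: cost 40 ≤ 40, profit 2·3 + 2·3 + 2·7 = 26.
3×D and 2×W: cost 33 ≤ 40, profit 3·3 + 2·7 = 23.
Best is 26.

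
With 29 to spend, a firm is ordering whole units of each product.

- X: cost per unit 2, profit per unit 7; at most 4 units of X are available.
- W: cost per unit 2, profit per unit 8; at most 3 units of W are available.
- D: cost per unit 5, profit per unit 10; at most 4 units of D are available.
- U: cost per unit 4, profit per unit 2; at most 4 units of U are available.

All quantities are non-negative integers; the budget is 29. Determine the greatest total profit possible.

82

Take 4×X, 3×W, and 3×D: cost 29 ≤ 29, profit 4·7 + 3·8 + 3·10 = 82.
W has the best ratio (8/2) and is taken to its limit of 3; remaining capacity is filled optimally with the others.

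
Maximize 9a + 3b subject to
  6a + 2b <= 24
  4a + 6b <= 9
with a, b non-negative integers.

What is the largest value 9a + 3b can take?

18

The continuous relaxation peaks at (2.25, 0) with value 20.25; rounding to a feasible lattice point costs some objective.
(a,b)=(2,0): 6·2+2·0=12≤24, 4·2+6·0=8≤9, objective 18.
(a,b)=(1,0): 6·1+2·0=6≤24, 4·1+6·0=4≤9, objective 9.
The best lattice point is (2,0), giving 18.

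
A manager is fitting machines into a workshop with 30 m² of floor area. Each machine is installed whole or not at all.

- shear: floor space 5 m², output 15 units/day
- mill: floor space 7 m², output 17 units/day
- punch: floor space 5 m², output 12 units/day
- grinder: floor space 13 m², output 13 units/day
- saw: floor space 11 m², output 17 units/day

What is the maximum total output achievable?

61

Treat it as a binary knapsack problem.
Allowing fractional choices, the relaxed optimum would be about 63.0, but machines are indivisible.
shear + mill + punch + grinder: floor space 5 + 7 + 5 + 13 = 30 ≤ 30, output 15 + 17 + 12 + 13 = 57.
shear + mill + punch + saw: floor space 5 + 7 + 5 + 11 = 28 ≤ 30, output 15 + 17 + 12 + 17 = 61.
Best is shear, mill, punch, and saw with total output 61.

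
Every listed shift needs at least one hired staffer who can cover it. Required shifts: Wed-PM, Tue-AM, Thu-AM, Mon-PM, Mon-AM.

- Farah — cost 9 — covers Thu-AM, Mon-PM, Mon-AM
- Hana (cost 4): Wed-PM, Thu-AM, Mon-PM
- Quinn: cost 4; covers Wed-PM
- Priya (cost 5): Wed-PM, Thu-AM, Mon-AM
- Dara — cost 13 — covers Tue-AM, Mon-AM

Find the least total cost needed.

17

This is a weighted set-cover instance.
The greedy cost-per-new-shift heuristic would pick Hana, Priya, and Dara for 22, but a cheaper cover exists.
Choose Hana and Dara: together they cover Wed-PM, Tue-AM, Thu-AM, Mon-PM, Mon-AM — every shift.
Total cost: 4 + 13 = 17.
No cover costs less than 17.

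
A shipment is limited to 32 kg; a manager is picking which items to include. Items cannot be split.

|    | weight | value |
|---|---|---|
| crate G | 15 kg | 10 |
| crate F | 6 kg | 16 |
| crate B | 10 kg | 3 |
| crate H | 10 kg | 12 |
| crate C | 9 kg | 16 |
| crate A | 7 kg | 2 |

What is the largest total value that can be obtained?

46

Take crate F, crate H, crate C, and crate A: weight 6 + 10 + 9 + 7 = 32 ≤ 32, value 16 + 12 + 16 + 2 = 46.
No other feasible combination does better.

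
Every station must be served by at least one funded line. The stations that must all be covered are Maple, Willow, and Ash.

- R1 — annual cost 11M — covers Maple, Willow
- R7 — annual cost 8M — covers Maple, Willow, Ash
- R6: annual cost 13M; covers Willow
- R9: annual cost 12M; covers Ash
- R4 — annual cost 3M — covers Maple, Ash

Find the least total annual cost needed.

8

This is an integer covering problem.
R7 alone covers Maple, Willow, Ash — every station.
Total annual cost: 8.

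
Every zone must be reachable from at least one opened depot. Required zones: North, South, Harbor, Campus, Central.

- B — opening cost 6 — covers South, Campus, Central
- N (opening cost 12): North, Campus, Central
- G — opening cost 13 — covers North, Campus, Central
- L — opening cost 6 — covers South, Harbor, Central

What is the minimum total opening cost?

18

This is an integer covering problem.
The greedy cost-per-new-zone heuristic would pick B, L, and N for 24, but a cheaper cover exists.
Choose N and L: together they cover North, South, Harbor, Campus, Central — every zone.
Total opening cost: 12 + 6 = 18.
No cover costs less than 18.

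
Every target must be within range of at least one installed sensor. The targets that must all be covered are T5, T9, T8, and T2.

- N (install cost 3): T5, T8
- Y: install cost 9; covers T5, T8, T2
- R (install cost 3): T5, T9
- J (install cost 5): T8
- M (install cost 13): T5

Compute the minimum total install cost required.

This is an integer covering problem.
The greedy cost-per-new-target heuristic would pick N, R, and Y for 15, but a cheaper cover exists.
Choose Y and R: together they cover T5, T9, T8, T2 — every target.
Total install cost: 9 + 3 = 12.
No cover costs less than 12.

12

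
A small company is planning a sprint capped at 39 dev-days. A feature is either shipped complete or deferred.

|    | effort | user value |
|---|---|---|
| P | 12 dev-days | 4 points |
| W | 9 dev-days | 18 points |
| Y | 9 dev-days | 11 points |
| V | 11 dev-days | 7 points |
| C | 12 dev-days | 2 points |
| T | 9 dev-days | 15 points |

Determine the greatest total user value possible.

W + Y + V + T: effort 9 + 9 + 11 + 9 = 38 ≤ 39, user value 18 + 11 + 7 + 15 = 51.
P + W + Y + T: effort 12 + 9 + 9 + 9 = 39 ≤ 39, user value 4 + 18 + 11 + 15 = 48.
W + Y + C + T: effort 9 + 9 + 12 + 9 = 39 ≤ 39, user value 18 + 11 + 2 + 15 = 46.
Best is W, Y, V, and T with total user value 51.

51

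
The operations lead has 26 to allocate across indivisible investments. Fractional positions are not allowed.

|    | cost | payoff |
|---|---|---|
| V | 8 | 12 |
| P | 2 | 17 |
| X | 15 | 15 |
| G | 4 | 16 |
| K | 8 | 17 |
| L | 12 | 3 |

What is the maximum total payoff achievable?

V + P + G + K: cost 8 + 2 + 4 + 8 = 22 ≤ 26, payoff 12 + 17 + 16 + 17 = 62.
P + G + K + L: cost 2 + 4 + 8 + 12 = 26 ≤ 26, payoff 17 + 16 + 17 + 3 = 53.
Best is V, P, G, and K with total payoff 62.

62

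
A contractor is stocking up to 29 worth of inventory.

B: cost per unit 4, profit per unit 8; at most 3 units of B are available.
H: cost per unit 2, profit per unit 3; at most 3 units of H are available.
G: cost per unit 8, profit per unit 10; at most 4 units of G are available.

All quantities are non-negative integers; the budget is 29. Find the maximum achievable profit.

44

B has the best ratio (8/4); taking only B gives at most 3×8 = 24 (stopped by the supply cap of 3).
Mixing does better — 3×B and 2×G: cost 28 ≤ 29, profit 3·8 + 2·10 = 44.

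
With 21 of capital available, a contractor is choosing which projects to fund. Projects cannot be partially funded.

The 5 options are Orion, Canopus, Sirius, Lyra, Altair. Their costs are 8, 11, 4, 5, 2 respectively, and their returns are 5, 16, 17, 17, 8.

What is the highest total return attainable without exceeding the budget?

50

Allowing fractional choices, the relaxed optimum would be about 56.5, but projects are indivisible.
Orion + Sirius + Lyra + Altair: cost 8 + 4 + 5 + 2 = 19 ≤ 21, return 5 + 17 + 17 + 8 = 47.
Canopus + Sirius + Lyra: cost 11 + 4 + 5 = 20 ≤ 21, return 16 + 17 + 17 = 50.
Sirius + Lyra + Altair: cost 4 + 5 + 2 = 11 ≤ 21, return 17 + 17 + 8 = 42.
Best is Canopus, Sirius, and Lyra with total return 50.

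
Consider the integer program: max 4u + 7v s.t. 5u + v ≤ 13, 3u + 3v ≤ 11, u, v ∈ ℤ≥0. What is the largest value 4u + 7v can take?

Relaxing integrality, the LP optimum is 25.67 at (u,v) = (0, 3.67), which is not an integer point.
(u,v)=(0,3): 5·0+1·3=3≤13, 3·0+3·3=9≤11, objective 21.
(u,v)=(1,2): 5·1+1·2=7≤13, 3·1+3·2=9≤11, objective 18.
(u,v)=(0,2): 5·0+1·2=2≤13, 3·0+3·2=6≤11, objective 14.
The best lattice point is (0,3), giving 21.

21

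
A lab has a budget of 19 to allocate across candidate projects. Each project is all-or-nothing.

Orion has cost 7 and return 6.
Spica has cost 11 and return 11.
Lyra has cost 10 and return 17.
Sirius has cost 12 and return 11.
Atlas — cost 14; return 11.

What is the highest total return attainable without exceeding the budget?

Treat it as a binary knapsack problem.
Allowing fractional choices, the relaxed optimum would be about 26.0, but projects are indivisible.
Lyra: cost 10 ≤ 19, return 17.
Orion + Lyra: cost 7 + 10 = 17 ≤ 19, return 6 + 17 = 23.
Orion + Spica: cost 7 + 11 = 18 ≤ 19, return 6 + 11 = 17.
Best is Orion and Lyra with total return 23.

23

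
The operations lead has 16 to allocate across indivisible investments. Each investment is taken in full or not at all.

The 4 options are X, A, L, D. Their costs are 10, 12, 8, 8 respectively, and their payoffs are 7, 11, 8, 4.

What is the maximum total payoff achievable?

12

This is a 0-1 knapsack instance.
L + D: cost 8 + 8 = 16 ≤ 16, payoff 8 + 4 = 12.
A: cost 12 ≤ 16, payoff 11.
L: cost 8 ≤ 16, payoff 8.
Best is L and D with total payoff 12.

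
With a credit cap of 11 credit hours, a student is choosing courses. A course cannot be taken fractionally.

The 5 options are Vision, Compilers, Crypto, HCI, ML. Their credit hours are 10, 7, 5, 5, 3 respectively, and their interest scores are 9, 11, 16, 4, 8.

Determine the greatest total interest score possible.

Crypto + ML: credit hours 5 + 3 = 8 ≤ 11, interest score 16 + 8 = 24.
Compilers + ML: credit hours 7 + 3 = 10 ≤ 11, interest score 11 + 8 = 19.
Crypto + HCI: credit hours 5 + 5 = 10 ≤ 11, interest score 16 + 4 = 20.
Best is Crypto and ML with total interest score 24.

24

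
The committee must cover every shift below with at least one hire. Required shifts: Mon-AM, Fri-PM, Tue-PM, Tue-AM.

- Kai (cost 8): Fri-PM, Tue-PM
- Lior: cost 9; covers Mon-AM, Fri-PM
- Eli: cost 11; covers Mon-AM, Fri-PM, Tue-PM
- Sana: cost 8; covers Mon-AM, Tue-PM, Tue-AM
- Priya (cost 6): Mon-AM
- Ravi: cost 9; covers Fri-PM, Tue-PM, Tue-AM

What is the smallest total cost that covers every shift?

15

The greedy cost-per-new-shift heuristic would pick Sana and Kai for 16, but a cheaper cover exists.
Choose Priya and Ravi: together they cover Mon-AM, Fri-PM, Tue-PM, Tue-AM — every shift.
Total cost: 6 + 9 = 15.
No cover costs less than 15.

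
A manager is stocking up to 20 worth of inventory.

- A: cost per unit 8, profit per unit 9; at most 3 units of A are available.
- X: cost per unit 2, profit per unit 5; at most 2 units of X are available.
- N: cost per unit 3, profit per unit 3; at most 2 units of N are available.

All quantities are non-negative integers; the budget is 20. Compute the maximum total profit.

28

This is a bounded integer knapsack.
X has the best ratio (5/2); taking only X gives at most 2×5 = 10 (stopped by the supply cap of 2).
Mixing does better — 2×A and 2×X: cost 20 ≤ 20, profit 2·9 + 2·5 = 28.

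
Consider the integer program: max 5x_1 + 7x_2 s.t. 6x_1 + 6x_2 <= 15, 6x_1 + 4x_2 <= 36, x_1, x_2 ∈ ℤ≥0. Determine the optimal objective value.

The continuous relaxation peaks at (0, 2.5) with value 17.50; rounding to a feasible lattice point costs some objective.
(x_1,x_2)=(0,2): 6·0+6·2=12≤15, 6·0+4·2=8≤36, objective 14.
(x_1,x_2)=(1,1): 6·1+6·1=12≤15, 6·1+4·1=10≤36, objective 12.
(x_1,x_2)=(0,1): 6·0+6·1=6≤15, 6·0+4·1=4≤36, objective 7.
No feasible integer point exceeds 14.

14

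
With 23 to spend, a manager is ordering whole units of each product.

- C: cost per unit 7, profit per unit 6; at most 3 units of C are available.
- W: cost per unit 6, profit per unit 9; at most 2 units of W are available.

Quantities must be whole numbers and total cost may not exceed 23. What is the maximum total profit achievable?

W has the best ratio (9/6); taking only W gives at most 2×9 = 18 (stopped by the supply cap of 2).
Mixing does better — 1×C and 2×W: cost 19 ≤ 23, profit 1·6 + 2·9 = 24.

24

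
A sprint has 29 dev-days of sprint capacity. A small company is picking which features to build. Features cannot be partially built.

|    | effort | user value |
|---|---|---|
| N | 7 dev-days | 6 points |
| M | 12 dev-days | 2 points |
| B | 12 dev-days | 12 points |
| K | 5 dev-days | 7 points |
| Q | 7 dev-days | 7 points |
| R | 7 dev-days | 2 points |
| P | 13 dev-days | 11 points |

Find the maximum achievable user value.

26

Take B, K, and Q: effort 12 + 5 + 7 = 24 ≤ 29, user value 12 + 7 + 7 = 26.
No other feasible combination does better.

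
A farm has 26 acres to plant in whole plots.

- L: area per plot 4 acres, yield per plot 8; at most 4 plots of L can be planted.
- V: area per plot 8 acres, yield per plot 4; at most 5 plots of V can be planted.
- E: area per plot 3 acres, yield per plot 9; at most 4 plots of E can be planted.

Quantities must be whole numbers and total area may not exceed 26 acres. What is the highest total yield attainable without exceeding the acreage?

This is a bounded integer knapsack.
Take 3×L and 4×E: area 24 ≤ 26, yield 3·8 + 4·9 = 60.
E has the best ratio (9/3) and is taken to its limit of 4; remaining capacity is filled optimally with the others.

60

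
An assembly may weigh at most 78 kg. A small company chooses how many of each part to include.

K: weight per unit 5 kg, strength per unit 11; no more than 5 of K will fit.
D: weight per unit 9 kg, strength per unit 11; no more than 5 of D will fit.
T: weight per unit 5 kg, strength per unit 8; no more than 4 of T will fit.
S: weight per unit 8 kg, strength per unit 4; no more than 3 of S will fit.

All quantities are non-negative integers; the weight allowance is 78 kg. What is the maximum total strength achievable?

123

This is a bounded integer knapsack.
K has the best ratio (11/5); taking only K gives at most 5×11 = 55 (stopped by the supply cap of 5).
Mixing does better — 5×K, 4×D, and 3×T: weight 76 ≤ 78, strength 5·11 + 4·11 + 3·8 = 123.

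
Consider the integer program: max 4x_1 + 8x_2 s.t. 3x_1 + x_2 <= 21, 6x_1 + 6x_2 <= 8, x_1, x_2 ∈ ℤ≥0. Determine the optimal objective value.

8

The continuous relaxation peaks at (0, 1.33) with value 10.67; rounding to a feasible lattice point costs some objective.
(x_1,x_2)=(0,1): 3·0+1·1=1≤21, 6·0+6·1=6≤8, objective 8.
(x_1,x_2)=(1,0): 3·1+1·0=3≤21, 6·1+6·0=6≤8, objective 4.
(x_1,x_2)=(0,0): 3·0+1·0=0≤21, 6·0+6·0=0≤8, objective 0.
Maximum is 8 at (x_1,x_2)=(0,1).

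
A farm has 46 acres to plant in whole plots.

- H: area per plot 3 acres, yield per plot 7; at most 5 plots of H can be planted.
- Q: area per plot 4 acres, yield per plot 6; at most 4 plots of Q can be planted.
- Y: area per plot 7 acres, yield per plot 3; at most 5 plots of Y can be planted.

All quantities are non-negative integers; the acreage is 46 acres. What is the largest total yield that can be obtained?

H has the best ratio (7/3); taking only H gives at most 5×7 = 35 (stopped by the supply cap of 5).
Mixing does better — 5×H, 4×Q, and 2×Y: area 45 ≤ 46, yield 5·7 + 4·6 + 2·3 = 65.

65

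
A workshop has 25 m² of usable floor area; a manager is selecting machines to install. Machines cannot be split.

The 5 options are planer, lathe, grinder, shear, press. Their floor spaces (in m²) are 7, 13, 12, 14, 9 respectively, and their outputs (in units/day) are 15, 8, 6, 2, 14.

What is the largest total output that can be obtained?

29

Treat it as a binary knapsack problem.
Take planer and press: floor space 7 + 9 = 16 ≤ 25, output 15 + 14 = 29.
No other feasible combination does better.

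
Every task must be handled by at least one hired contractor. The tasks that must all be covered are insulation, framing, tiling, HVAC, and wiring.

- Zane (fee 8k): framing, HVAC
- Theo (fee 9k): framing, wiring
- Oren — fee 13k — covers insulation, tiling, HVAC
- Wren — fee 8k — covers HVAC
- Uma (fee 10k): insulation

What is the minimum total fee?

22

The greedy cost-per-new-task heuristic would pick Zane, Oren, and Theo for 30, but a cheaper cover exists.
Choose Theo and Oren: together they cover insulation, framing, tiling, HVAC, wiring — every task.
Total fee: 9 + 13 = 22.
No cover costs less than 22.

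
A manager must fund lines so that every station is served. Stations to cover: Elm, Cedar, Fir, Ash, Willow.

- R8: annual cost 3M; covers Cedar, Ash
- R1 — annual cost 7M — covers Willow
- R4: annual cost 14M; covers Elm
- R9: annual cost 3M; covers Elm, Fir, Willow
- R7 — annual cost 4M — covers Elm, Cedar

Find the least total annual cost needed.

6

Choose R8 and R9: together they cover Elm, Cedar, Fir, Ash, Willow — every station.
Total annual cost: 3 + 3 = 6.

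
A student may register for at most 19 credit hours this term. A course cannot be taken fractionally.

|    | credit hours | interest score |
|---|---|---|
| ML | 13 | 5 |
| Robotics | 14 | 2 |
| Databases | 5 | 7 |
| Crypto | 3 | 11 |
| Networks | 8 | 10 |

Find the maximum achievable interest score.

28

This is an integer program with binary decision variables.
Allowing fractional choices, the relaxed optimum would be about 29.2, but courses are indivisible.
Databases + Crypto: credit hours 5 + 3 = 8 ≤ 19, interest score 7 + 11 = 18.
Crypto + Networks: credit hours 3 + 8 = 11 ≤ 19, interest score 11 + 10 = 21.
Databases + Crypto + Networks: credit hours 5 + 3 + 8 = 16 ≤ 19, interest score 7 + 11 + 10 = 28.
Best is Databases, Crypto, and Networks with total interest score 28.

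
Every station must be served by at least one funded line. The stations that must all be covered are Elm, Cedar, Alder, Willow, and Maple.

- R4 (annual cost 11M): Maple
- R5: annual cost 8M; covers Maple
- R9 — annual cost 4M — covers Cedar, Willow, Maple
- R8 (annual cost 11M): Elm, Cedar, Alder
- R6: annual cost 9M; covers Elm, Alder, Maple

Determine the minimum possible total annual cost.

13

Choose R9 and R6: together they cover Elm, Cedar, Alder, Willow, Maple — every station.
Total annual cost: 4 + 9 = 13.
No cover costs less than 13.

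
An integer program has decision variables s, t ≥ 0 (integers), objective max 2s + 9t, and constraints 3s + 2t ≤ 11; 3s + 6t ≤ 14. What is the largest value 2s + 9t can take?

18

(s,t)=(0,2) is feasible, giving 18.
(s,t)=(1,1) is feasible, giving 11.
(s,t)=(0,1) is feasible, giving 9.
No feasible integer point exceeds 18.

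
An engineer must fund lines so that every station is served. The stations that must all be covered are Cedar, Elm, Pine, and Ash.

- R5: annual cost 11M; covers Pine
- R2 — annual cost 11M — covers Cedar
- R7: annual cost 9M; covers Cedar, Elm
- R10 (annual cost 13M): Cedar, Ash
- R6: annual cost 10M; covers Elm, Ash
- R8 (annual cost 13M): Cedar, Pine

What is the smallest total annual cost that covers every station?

23

The greedy cost-per-new-station heuristic would pick R7, R6, and R5 for 30, but a cheaper cover exists.
Choose R6 and R8: together they cover Cedar, Elm, Pine, Ash — every station.
Total annual cost: 10 + 13 = 23.
No cover costs less than 23.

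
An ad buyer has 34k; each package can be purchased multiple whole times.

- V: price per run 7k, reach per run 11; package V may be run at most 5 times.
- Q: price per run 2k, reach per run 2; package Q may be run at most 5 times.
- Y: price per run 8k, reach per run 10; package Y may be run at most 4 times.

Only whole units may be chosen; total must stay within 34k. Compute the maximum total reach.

V has the best ratio (11/7); taking only V gives at most 4×11 = 44 (stopped by the price limit).
Mixing does better — 4×V and 3×Q: price 34 ≤ 34, reach 4·11 + 3·2 = 50.

50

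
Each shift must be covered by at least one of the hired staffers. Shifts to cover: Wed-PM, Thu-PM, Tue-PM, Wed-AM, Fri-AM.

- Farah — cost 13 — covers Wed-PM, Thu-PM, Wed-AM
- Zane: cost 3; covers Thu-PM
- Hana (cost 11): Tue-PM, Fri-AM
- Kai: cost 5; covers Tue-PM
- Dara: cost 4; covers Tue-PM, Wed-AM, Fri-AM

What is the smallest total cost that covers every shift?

This is an integer covering problem.
Choose Farah and Dara: together they cover Wed-PM, Thu-PM, Tue-PM, Wed-AM, Fri-AM — every shift.
Total cost: 13 + 4 = 17.

17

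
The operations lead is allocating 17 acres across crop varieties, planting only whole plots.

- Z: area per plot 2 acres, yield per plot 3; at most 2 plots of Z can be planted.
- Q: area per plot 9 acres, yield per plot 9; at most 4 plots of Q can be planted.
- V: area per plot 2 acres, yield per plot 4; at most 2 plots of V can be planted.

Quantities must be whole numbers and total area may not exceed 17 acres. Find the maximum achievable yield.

23

V has the best ratio (4/2); taking only V gives at most 2×4 = 8 (stopped by the supply cap of 2).
Mixing does better — 2×Z, 1×Q, and 2×V: area 17 ≤ 17, yield 2·3 + 1·9 + 2·4 = 23.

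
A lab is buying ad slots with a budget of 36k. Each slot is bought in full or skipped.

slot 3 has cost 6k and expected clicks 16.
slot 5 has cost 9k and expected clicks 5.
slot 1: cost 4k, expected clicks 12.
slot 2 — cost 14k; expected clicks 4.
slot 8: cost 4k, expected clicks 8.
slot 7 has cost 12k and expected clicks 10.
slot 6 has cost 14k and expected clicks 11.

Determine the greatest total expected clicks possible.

51

This is an integer program with binary decision variables.
slot 3 + slot 5 + slot 1 + slot 8 + slot 7: cost 6 + 9 + 4 + 4 + 12 = 35 ≤ 36, expected clicks 16 + 5 + 12 + 8 + 10 = 51.
slot 3 + slot 1 + slot 7 + slot 6: cost 6 + 4 + 12 + 14 = 36 ≤ 36, expected clicks 16 + 12 + 10 + 11 = 49.
Best is slot 3, slot 5, slot 1, slot 8, and slot 7 with total expected clicks 51.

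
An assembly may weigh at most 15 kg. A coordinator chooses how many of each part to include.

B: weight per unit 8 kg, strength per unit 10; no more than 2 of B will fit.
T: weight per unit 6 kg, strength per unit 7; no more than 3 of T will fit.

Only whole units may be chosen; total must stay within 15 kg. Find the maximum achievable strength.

This is a bounded integer knapsack.
1×B and 1×T: weight 14 ≤ 15, strength 1·10 + 1·7 = 17.
2×T: weight 12 ≤ 15, strength 2·7 = 14.
Best is 17.

17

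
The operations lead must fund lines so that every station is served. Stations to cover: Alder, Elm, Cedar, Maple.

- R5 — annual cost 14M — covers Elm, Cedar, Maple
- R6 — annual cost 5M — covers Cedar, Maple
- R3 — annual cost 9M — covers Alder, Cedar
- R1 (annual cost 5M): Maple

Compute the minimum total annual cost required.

23

The greedy cost-per-new-station heuristic would pick R6, R3, and R5 for 28, but a cheaper cover exists.
Choose R5 and R3: together they cover Alder, Elm, Cedar, Maple — every station.
Total annual cost: 14 + 9 = 23.
No cover costs less than 23.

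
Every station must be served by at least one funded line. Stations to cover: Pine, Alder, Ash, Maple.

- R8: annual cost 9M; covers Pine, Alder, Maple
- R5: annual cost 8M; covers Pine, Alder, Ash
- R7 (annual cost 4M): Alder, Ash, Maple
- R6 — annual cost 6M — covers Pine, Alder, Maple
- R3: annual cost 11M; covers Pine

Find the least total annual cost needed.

10

This is a weighted set-cover instance.
Choose R7 and R6: together they cover Pine, Alder, Ash, Maple — every station.
Total annual cost: 4 + 6 = 10.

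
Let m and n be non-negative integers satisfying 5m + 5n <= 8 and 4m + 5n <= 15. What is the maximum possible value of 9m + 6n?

The continuous relaxation peaks at (1.6, 0) with value 14.40; rounding to a feasible lattice point costs some objective.
(m,n)=(1,0): 5·1+5·0=5≤8, 4·1+5·0=4≤15, objective 9.
(m,n)=(0,1): 5·0+5·1=5≤8, 4·0+5·1=5≤15, objective 6.
(m,n)=(0,0): 5·0+5·0=0≤8, 4·0+5·0=0≤15, objective 0.
No feasible integer point exceeds 9.

9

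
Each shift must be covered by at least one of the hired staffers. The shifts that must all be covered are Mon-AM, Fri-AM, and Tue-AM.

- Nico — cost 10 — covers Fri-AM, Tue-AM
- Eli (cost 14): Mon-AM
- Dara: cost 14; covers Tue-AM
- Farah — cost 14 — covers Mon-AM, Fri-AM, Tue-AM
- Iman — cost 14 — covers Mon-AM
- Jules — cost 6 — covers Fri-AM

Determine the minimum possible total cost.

14

Farah alone covers Mon-AM, Fri-AM, Tue-AM — every shift.
Total cost: 14.
No cover costs less than 14.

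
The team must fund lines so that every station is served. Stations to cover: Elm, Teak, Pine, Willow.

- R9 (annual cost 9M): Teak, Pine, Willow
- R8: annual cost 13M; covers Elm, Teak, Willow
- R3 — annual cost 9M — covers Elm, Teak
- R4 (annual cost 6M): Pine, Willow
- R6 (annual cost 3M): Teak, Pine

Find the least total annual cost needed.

15

This is a weighted set-cover instance.
The greedy cost-per-new-station heuristic would pick R6, R4, and R3 for 18, but a cheaper cover exists.
Choose R3 and R4: together they cover Elm, Teak, Pine, Willow — every station.
Total annual cost: 9 + 6 = 15.
No cover costs less than 15.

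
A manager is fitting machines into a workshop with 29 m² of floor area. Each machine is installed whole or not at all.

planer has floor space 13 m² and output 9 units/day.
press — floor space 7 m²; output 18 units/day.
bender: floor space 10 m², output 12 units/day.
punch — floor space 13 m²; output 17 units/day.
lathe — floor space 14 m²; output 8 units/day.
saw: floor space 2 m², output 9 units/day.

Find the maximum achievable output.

Treat it as a binary knapsack problem.
Allowing fractional choices, the relaxed optimum would be about 52.4, but machines are indivisible.
press + punch + saw: floor space 7 + 13 + 2 = 22 ≤ 29, output 18 + 17 + 9 = 44.
press + bender + saw: floor space 7 + 10 + 2 = 19 ≤ 29, output 18 + 12 + 9 = 39.
Best is press, punch, and saw with total output 44.

44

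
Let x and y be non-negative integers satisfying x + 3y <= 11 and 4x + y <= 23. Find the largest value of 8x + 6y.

52

Relaxing integrality, the LP optimum is 53.64 at (x,y) = (5.27, 1.91), which is not an integer point.
(x,y)=(5,2): 1·5+3·2=11≤11, 4·5+1·2=22≤23, objective 52.
(x,y)=(5,1): 1·5+3·1=8≤11, 4·5+1·1=21≤23, objective 46.
(x,y)=(4,2): 1·4+3·2=10≤11, 4·4+1·2=18≤23, objective 44.
(x,y)=(5,0): 1·5+3·0=5≤11, 4·5+1·0=20≤23, objective 40.
Maximum is 52 at (x,y)=(5,2).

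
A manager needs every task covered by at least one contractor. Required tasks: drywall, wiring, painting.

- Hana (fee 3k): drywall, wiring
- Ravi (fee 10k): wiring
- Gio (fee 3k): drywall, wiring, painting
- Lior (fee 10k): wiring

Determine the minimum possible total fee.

3

This is an integer covering problem.
Gio alone covers drywall, wiring, painting — every task.
Total fee: 3.
No cover costs less than 3.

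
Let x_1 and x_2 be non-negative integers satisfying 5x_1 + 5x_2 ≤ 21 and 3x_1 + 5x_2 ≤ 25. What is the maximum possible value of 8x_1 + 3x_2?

32

The continuous relaxation peaks at (4.2, 0) with value 33.60; rounding to a feasible lattice point costs some objective.
(x_1,x_2)=(4,0): 5·4+5·0=20≤21, 3·4+5·0=12≤25, objective 32.
(x_1,x_2)=(3,1): 5·3+5·1=20≤21, 3·3+5·1=14≤25, objective 27.
(x_1,x_2)=(3,0): 5·3+5·0=15≤21, 3·3+5·0=9≤25, objective 24.
Maximum is 32 at (x_1,x_2)=(4,0).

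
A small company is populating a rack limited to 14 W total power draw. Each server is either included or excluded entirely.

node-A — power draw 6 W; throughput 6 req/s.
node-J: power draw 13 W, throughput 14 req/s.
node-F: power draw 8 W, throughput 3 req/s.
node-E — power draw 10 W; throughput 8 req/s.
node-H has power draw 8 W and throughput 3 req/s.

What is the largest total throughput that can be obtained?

14

Take node-J: power draw 13 ≤ 14, throughput 14.
No other feasible combination does better.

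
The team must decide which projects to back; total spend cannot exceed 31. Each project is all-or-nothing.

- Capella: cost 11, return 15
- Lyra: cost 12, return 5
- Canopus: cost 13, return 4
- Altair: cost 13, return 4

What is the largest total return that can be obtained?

20

Take Capella and Lyra: cost 11 + 12 = 23 ≤ 31, return 15 + 5 = 20.
No other feasible combination does better.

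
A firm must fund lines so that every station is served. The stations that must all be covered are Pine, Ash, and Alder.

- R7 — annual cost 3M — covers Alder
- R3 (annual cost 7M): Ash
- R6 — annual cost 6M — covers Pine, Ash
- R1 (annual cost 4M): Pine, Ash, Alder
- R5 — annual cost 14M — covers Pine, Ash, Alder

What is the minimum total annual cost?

R1 alone covers Pine, Ash, Alder — every station.
Total annual cost: 4.

4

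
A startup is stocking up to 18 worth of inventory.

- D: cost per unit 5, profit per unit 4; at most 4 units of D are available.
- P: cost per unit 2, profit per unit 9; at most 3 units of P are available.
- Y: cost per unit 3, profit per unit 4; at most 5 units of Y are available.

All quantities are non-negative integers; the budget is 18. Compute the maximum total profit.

43

P has the best ratio (9/2); taking only P gives at most 3×9 = 27 (stopped by the supply cap of 3).
Mixing does better — 3×P and 4×Y: cost 18 ≤ 18, profit 3·9 + 4·4 = 43.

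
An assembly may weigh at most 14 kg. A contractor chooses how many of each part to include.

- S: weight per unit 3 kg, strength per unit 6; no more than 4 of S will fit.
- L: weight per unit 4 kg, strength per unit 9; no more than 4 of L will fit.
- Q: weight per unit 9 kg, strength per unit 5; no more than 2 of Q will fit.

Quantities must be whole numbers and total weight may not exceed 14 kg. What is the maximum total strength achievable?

30

L has the best ratio (9/4); taking only L gives at most 3×9 = 27 (stopped by the weight limit).
Mixing does better — 2×S and 2×L: weight 14 ≤ 14, strength 2·6 + 2·9 = 30.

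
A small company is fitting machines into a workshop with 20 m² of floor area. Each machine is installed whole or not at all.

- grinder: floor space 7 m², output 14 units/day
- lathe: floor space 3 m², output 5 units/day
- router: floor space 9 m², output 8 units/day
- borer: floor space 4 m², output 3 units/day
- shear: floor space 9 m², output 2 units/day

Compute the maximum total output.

grinder + lathe + borer: floor space 7 + 3 + 4 = 14 ≤ 20, output 14 + 5 + 3 = 22.
grinder + router + borer: floor space 7 + 9 + 4 = 20 ≤ 20, output 14 + 8 + 3 = 25.
grinder + lathe + router: floor space 7 + 3 + 9 = 19 ≤ 20, output 14 + 5 + 8 = 27.
Best is grinder, lathe, and router with total output 27.

27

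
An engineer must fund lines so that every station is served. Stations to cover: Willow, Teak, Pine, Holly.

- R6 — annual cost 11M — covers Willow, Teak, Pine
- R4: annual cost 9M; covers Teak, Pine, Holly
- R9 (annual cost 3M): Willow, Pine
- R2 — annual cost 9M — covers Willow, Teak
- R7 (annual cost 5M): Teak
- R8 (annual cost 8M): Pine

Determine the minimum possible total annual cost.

12

Choose R4 and R9: together they cover Willow, Teak, Pine, Holly — every station.
Total annual cost: 9 + 3 = 12.
No cover costs less than 12.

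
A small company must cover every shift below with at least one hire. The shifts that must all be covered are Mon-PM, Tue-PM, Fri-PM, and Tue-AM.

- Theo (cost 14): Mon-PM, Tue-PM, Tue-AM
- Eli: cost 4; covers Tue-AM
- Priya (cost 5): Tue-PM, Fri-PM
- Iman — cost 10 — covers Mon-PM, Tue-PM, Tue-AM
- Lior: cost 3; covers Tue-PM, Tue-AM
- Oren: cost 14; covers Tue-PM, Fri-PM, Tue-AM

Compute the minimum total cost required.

15

Choose Priya and Iman: together they cover Mon-PM, Tue-PM, Fri-PM, Tue-AM — every shift.
Total cost: 5 + 10 = 15.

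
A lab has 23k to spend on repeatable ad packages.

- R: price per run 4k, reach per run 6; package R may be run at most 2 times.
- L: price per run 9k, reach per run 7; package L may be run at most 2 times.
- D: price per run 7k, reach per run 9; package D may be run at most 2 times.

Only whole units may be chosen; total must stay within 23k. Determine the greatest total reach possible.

30

R has the best ratio (6/4); taking only R gives at most 2×6 = 12 (stopped by the supply cap of 2).
Mixing does better — 2×R and 2×D: price 22 ≤ 23, reach 2·6 + 2·9 = 30.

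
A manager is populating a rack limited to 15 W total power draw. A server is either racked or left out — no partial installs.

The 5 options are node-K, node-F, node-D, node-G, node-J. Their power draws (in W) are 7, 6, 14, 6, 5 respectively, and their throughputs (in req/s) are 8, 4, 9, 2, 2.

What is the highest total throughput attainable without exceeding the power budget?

12

Treat it as a binary knapsack problem.
Take node-K and node-F: power draw 7 + 6 = 13 ≤ 15, throughput 8 + 4 = 12.
No other feasible combination does better.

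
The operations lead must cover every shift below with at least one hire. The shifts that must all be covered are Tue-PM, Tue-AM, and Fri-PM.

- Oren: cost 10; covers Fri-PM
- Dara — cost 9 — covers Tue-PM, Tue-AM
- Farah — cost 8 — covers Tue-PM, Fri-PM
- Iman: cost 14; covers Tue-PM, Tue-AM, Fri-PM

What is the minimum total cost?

14

Iman alone covers Tue-PM, Tue-AM, Fri-PM — every shift.
Total cost: 14.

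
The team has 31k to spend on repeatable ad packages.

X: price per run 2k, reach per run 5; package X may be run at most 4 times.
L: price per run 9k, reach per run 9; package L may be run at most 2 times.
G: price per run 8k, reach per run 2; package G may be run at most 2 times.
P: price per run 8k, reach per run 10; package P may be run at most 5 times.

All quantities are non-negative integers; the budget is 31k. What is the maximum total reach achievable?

45

Take 3×X and 3×P: price 30 ≤ 31, reach 3·5 + 3·10 = 45.
No other integer combination yields more.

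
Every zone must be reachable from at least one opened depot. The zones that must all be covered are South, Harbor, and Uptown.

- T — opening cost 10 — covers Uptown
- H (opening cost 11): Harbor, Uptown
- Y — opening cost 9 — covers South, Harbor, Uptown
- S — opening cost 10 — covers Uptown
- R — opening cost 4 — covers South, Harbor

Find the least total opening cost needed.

The greedy cost-per-new-zone heuristic would pick R and Y for 13, but a cheaper cover exists.
Y alone covers South, Harbor, Uptown — every zone.
Total opening cost: 9.
No cover costs less than 9.

9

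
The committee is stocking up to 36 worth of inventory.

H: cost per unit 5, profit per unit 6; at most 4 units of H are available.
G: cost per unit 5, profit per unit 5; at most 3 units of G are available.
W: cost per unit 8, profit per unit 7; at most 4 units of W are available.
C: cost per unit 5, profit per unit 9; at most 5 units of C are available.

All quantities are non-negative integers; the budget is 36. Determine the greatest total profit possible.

57

C has the best ratio (9/5); taking only C gives at most 5×9 = 45 (stopped by the supply cap of 5).
Mixing does better — 2×H and 5×C: cost 35 ≤ 36, profit 2·6 + 5·9 = 57.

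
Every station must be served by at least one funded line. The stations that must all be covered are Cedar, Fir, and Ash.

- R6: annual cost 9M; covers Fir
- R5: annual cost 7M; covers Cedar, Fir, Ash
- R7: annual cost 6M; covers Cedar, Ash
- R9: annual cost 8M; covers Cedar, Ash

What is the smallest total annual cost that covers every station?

R5 alone covers Cedar, Fir, Ash — every station.
Total annual cost: 7.
No cover costs less than 7.

7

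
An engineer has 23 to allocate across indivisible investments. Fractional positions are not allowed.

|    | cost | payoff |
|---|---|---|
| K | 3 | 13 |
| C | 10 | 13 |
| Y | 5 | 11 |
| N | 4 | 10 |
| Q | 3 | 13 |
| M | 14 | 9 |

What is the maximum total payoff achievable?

50

This is an integer program with binary decision variables.
Allowing fractional choices, the relaxed optimum would be about 57.4, but investments are indivisible.
K + C + Y + Q: cost 3 + 10 + 5 + 3 = 21 ≤ 23, payoff 13 + 13 + 11 + 13 = 50.
K + C + N + Q: cost 3 + 10 + 4 + 3 = 20 ≤ 23, payoff 13 + 13 + 10 + 13 = 49.
Best is K, C, Y, and Q with total payoff 50.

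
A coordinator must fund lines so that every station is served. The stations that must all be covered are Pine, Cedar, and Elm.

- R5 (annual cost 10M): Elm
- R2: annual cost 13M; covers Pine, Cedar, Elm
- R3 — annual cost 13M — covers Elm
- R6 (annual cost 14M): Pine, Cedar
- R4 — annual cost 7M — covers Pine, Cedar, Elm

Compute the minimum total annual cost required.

7

This is a weighted set-cover instance.
R4 alone covers Pine, Cedar, Elm — every station.
Total annual cost: 7.
No cover costs less than 7.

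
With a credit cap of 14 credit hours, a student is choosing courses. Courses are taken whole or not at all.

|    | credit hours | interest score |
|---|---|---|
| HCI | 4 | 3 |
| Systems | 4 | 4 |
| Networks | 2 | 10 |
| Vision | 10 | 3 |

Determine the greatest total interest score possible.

17

HCI + Networks: credit hours 4 + 2 = 6 ≤ 14, interest score 3 + 10 = 13.
HCI + Systems + Networks: credit hours 4 + 4 + 2 = 10 ≤ 14, interest score 3 + 4 + 10 = 17.
Systems + Networks: credit hours 4 + 2 = 6 ≤ 14, interest score 4 + 10 = 14.
Best is HCI, Systems, and Networks with total interest score 17.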